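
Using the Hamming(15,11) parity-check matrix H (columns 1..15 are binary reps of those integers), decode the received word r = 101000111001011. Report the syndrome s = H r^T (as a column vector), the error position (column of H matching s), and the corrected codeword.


s = (1, 0, 0, 1)^T, error position = 9, corrected codeword c = 101000110001011

Compute s = H r^T mod 2 one row at a time:
  s_1 = 1 + 1 + 0 + 0 + 1 + 0 + 1 + 1 = 5 ≡ 1 (mod 2).
  s_2 = 0 + 0 + 0 + 1 + 1 + 0 + 1 + 1 = 4 ≡ 0 (mod 2).
  s_3 = 0 + 1 + 0 + 1 + 0 + 0 + 1 + 1 = 4 ≡ 0 (mod 2).
  s_4 = 1 + 1 + 0 + 1 + 1 + 0 + 0 + 1 = 5 ≡ 1 (mod 2).
s = (1, 0, 0, 1)^T — this equals column 9 of H (binary 1001), so error is at position 9.
Correct: flip bit 9 of r = 101000111001011 to get c = 101000110001011.


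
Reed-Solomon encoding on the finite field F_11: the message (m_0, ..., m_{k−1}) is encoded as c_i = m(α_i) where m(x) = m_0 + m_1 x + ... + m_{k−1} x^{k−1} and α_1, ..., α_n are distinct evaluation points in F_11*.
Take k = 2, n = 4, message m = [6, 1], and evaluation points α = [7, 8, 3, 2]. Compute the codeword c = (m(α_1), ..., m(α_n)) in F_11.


c = [2, 3, 9, 8]

Message polynomial: m(x) = 6 + 1·x (mod 11).
For each evaluation point α_i, compute m(α_i) mod 11:
  α_1 = 7: Horner steps 1 → 2, so m(7) = 2.
  α_2 = 8: Horner steps 1 → 3, so m(8) = 3.
  α_3 = 3: Horner steps 1 → 9, so m(3) = 9.
  α_4 = 2: Horner steps 1 → 8, so m(2) = 8.
Codeword c = [2, 3, 9, 8] ∈ F_11^4.


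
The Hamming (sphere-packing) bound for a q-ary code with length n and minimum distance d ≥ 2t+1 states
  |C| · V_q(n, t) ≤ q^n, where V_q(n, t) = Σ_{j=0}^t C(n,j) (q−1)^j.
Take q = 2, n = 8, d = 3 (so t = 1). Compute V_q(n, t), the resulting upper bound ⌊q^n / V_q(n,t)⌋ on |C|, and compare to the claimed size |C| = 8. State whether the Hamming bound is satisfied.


V_q(n, t) = 9, q^n = 256, Hamming bound = 28, |C| = 8 ≤ bound (satisfied).

Step 1: Compute V_q(n, t) = Σ_{j=0}^1 C(n, j) (q−1)^j.
  j = 0: C(8,0)·(1)^0 = 1·1 = 1.
  j = 1: C(8,1)·(1)^1 = 8·1 = 8.
  V_q(n, t) = 1 + 8 = 9.
Step 2: q^n = 2^8 = 256.
Step 3: Hamming bound ⌊q^n / V_q(n,t)⌋ = ⌊256/9⌋ = 28.
Step 4: Compare |C| = 8 to 28: satisfied.
The claimed |C| lies below the Hamming bound.


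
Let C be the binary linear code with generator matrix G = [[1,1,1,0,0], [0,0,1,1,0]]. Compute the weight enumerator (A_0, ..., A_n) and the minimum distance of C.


Weight distribution: A_0 = 1, A_2 = 1, A_3 = 2. Minimum distance d = 2.

Enumerate all 2^2 = 4 messages m ∈ F_2^2.
For each, compute codeword c = mG in F_2^5, then tally its weight.
  m = 00 → c = 00000, weight = 0.
  m = 10 → c = 11100, weight = 3.
  m = 01 → c = 00110, weight = 2.
  m = 11 → c = 11010, weight = 3.
Tally weights:
  weight 0: 1 codewords.
  weight 2: 1 codewords.
  weight 3: 2 codewords.
Minimum distance d = smallest w > 0 with A_w > 0 = 2.
Sanity: Σ A_w = 4 = 2^2 = 4 ✓.


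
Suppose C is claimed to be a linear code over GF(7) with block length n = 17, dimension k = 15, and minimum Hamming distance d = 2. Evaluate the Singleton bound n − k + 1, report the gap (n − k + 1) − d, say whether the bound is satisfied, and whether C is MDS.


Singleton RHS = n − k + 1 = 3, slack = 1, bound satisfied, not MDS.

Singleton bound: d ≤ n − k + 1.
Here n = 17, k = 15, so n − k + 1 = 3.
Given d = 2, check d ≤ 3: YES.
Slack = (n − k + 1) − d = 1.
The code is NOT MDS (slack = 1 > 0).
Description: the claimed parameters are [17, 15, 2]_7; such a code would be non-MDS.


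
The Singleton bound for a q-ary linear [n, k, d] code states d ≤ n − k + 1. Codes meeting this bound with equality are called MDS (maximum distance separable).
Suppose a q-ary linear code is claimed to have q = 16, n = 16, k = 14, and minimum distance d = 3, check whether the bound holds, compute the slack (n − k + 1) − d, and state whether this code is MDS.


Singleton RHS = n − k + 1 = 3, slack = 0, bound satisfied, MDS.

Singleton bound: d ≤ n − k + 1.
Here n = 16, k = 14, so n − k + 1 = 3.
Given d = 3, check d ≤ 3: YES.
Slack = (n − k + 1) − d = 0.
The code is MDS (slack = 0).
Description: the claimed parameters are [16, 14, 3]_16; such a code would be MDS (meets Singleton bound).


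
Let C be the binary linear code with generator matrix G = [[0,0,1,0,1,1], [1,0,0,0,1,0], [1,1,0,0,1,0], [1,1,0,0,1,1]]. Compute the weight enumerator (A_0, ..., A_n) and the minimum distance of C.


Weight distribution: A_0 = 1, A_1 = 2, A_2 = 4, A_3 = 6, A_4 = 3. Minimum distance d = 1.

Enumerate all 2^4 = 16 messages m ∈ F_2^4.
For each, compute codeword c = mG in F_2^6, then tally its weight.
  m = 0000 → c = 000000, weight = 0.
  m = 1000 → c = 001011, weight = 3.
  m = 0100 → c = 100010, weight = 2.
  m = 1100 → c = 101001, weight = 3.
  m = 0010 → c = 110010, weight = 3.
  m = 1010 → c = 111001, weight = 4.
  m = 0110 → c = 010000, weight = 1.
  m = 1110 → c = 011011, weight = 4.
  m = 0001 → c = 110011, weight = 4.
  m = 1001 → c = 111000, weight = 3.
  m = 0101 → c = 010001, weight = 2.
  m = 1101 → c = 011010, weight = 3.
  m = 0011 → c = 000001, weight = 1.
  m = 1011 → c = 001010, weight = 2.
  m = 0111 → c = 100011, weight = 3.
  m = 1111 → c = 101000, weight = 2.
Tally weights:
  weight 0: 1 codewords.
  weight 1: 2 codewords.
  weight 2: 4 codewords.
  weight 3: 6 codewords.
  weight 4: 3 codewords.
Minimum distance d = smallest w > 0 with A_w > 0 = 1.
Sanity: Σ A_w = 16 = 2^4 = 16 ✓.


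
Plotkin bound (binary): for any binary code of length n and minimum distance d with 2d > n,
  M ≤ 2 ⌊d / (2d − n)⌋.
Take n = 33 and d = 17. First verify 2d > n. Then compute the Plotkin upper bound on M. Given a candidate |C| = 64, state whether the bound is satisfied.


Plotkin bound M ≤ 34; given |C| = 64 > bound (violated).

Check applicability: 2d = 34, n = 33.
2d − n = 1 > 0, so Plotkin applies.
Compute d/(2d−n) = 17/1 ≈ 17.0000.
⌊d/(2d−n)⌋ = 17.
Plotkin bound: M ≤ 2·17 = 34.
Given |C| = 64, check: VIOLATED.
This |C| is above the Plotkin bound, so no binary code with n = 33, d = 17 and 64 codewords exists.


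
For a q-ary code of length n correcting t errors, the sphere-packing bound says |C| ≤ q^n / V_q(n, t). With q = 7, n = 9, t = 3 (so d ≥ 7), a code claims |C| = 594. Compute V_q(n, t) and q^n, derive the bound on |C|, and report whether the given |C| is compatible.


V_q(n, t) = 19495, q^n = 40353607, Hamming bound = 2069, |C| = 594 ≤ bound (satisfied).

Step 1: Compute V_q(n, t) = Σ_{j=0}^3 C(n, j) (q−1)^j.
  j = 0: C(9,0)·(6)^0 = 1·1 = 1.
  j = 1: C(9,1)·(6)^1 = 9·6 = 54.
  j = 2: C(9,2)·(6)^2 = 36·36 = 1296.
  j = 3: C(9,3)·(6)^3 = 84·216 = 18144.
  V_q(n, t) = 1 + 54 + 1296 + 18144 = 19495.
Step 2: q^n = 7^9 = 40353607.
Step 3: Hamming bound ⌊q^n / V_q(n,t)⌋ = ⌊40353607/19495⌋ = 2069.
Step 4: Compare |C| = 594 to 2069: satisfied.
The claimed |C| lies below the Hamming bound.


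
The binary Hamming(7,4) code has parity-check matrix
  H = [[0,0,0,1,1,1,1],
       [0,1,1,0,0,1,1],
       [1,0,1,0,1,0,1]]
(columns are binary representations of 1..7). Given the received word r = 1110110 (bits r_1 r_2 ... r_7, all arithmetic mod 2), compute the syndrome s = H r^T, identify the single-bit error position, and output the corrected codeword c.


s = (0, 1, 1)^T, error position = 3, corrected codeword c = 1100110

Compute s = H r^T mod 2 one row at a time:
  s_1 = 0 + 1 + 1 + 0 = 2 ≡ 0 (mod 2).
  s_2 = 1 + 1 + 1 + 0 = 3 ≡ 1 (mod 2).
  s_3 = 1 + 1 + 1 + 0 = 3 ≡ 1 (mod 2).
s = (0, 1, 1)^T — this equals column 3 of H (binary 011), so error is at position 3.
Correct: flip bit 3 of r = 1110110 to get c = 1100110.


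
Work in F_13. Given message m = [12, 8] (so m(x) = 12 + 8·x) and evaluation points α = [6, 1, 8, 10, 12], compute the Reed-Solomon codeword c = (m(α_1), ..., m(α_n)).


c = [8, 7, 11, 1, 4]

Message polynomial: m(x) = 12 + 8·x (mod 13).
For each evaluation point α_i, compute m(α_i) mod 13:
  α_1 = 6: Horner steps 8 → 8, so m(6) = 8.
  α_2 = 1: Horner steps 8 → 7, so m(1) = 7.
  α_3 = 8: Horner steps 8 → 11, so m(8) = 11.
  α_4 = 10: Horner steps 8 → 1, so m(10) = 1.
  α_5 = 12: Horner steps 8 → 4, so m(12) = 4.
Codeword c = [8, 7, 11, 1, 4] ∈ F_13^5.


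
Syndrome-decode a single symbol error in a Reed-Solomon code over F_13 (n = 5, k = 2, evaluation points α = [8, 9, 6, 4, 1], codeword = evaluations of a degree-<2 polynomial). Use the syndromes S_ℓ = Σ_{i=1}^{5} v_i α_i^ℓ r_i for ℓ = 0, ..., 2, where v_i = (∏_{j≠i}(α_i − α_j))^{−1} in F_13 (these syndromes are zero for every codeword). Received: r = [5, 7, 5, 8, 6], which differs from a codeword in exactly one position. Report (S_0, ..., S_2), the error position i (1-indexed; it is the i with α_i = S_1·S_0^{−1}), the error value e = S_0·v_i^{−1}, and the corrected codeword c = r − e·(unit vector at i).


S = (9, 7, 4), error at position 1, error magnitude e = 3, c = [2, 7, 5, 8, 6].

Step 1: column multipliers v_i = (∏_{j≠i}(α_i − α_j))^{−1} mod 13.
  i = 1 (α = 8): (8−9)(8−6)(8−4)(8−1) = (−1)·2·4·7 = −56 ≡ 9, so v_1 = 9^{−1} = 3 (mod 13).
  i = 2 (α = 9): (9−8)(9−6)(9−4)(9−1) = 1·3·5·8 = 120 ≡ 3, so v_2 = 3^{−1} = 9 (mod 13).
  i = 3 (α = 6): (6−8)(6−9)(6−4)(6−1) = (−2)·(−3)·2·5 = 60 ≡ 8, so v_3 = 8^{−1} = 5 (mod 13).
  i = 4 (α = 4): (4−8)(4−9)(4−6)(4−1) = (−4)·(−5)·(−2)·3 = −120 ≡ 10, so v_4 = 10^{−1} = 4 (mod 13).
  i = 5 (α = 1): (1−8)(1−9)(1−6)(1−4) = (−7)·(−8)·(−5)·(−3) = 840 ≡ 8, so v_5 = 8^{−1} = 5 (mod 13).
  v = [3, 9, 5, 4, 5].
Step 2: syndromes of r = [5, 7, 5, 8, 6] (all sums mod 13).
  S_0 = Σ v_i r_i = 3·5 + 9·7 + 5·5 + 4·8 + 5·6 = 165 ≡ 9.
  S_1 = Σ v_i α_i r_i = 3·8·5 + 9·9·7 + 5·6·5 + 4·4·8 + 5·1·6 = 995 ≡ 7.
  α_i^2 mod 13 = [12, 3, 10, 3, 1].
  S_2 = Σ v_i α_i^2 r_i = 3·12·5 + 9·3·7 + 5·10·5 + 4·3·8 + 5·1·6 = 745 ≡ 4.
  S = (9, 7, 4) ≠ 0, so r is not a codeword (an error is present).
Step 3: locate the error. For a single error e at position i, S_ℓ = v_i·e·α_i^ℓ, so α_err = S_1/S_0.
  S_0^{−1} = 9^{−1} = 3 (mod 13), so α_err = 7·3 = 21 ≡ 8 = α_1. Error position i = 1.
  Consistency check: S_2/S_1 = 4·2 = 8 ≡ 8 = α_err ✓ (single-error assumption holds).
Step 4: error magnitude e = S_0/v_1 = S_0·∏_{j≠1}(α_1 − α_j) = 9·9 = 81 ≡ 3 (mod 13).
Step 5: correct position 1: c_1 = r_1 − e = 5 − 3 ≡ 2 (mod 13). Hence c = [2, 7, 5, 8, 6].
  Check: interpolating c through the α_i gives m(x) = 1 + 5·x (degree < 2) with m(α_i) = c_i for every i, so c is indeed a codeword.


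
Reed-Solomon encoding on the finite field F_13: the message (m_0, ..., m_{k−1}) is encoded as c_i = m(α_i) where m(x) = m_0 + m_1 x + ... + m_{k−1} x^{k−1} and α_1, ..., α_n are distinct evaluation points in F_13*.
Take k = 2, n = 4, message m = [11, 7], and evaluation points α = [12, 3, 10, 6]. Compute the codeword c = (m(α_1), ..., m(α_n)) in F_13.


c = [4, 6, 3, 1]

Message polynomial: m(x) = 11 + 7·x (mod 13).
For each evaluation point α_i, compute m(α_i) mod 13:
  α_1 = 12: Horner steps 7 → 4, so m(12) = 4.
  α_2 = 3: Horner steps 7 → 6, so m(3) = 6.
  α_3 = 10: Horner steps 7 → 3, so m(10) = 3.
  α_4 = 6: Horner steps 7 → 1, so m(6) = 1.
Codeword c = [4, 6, 3, 1] ∈ F_13^4.


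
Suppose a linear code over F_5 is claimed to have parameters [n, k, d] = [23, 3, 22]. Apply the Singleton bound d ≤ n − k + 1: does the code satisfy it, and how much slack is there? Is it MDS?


Singleton RHS = n − k + 1 = 21, slack = -1, bound violated (no such code; not MDS).

Singleton bound: d ≤ n − k + 1.
Here n = 23, k = 3, so n − k + 1 = 21.
Given d = 22, check d ≤ 21: NO.
Slack = (n − k + 1) − d = -1.
The slack is negative: d = 22 exceeds n − k + 1 = 21 by 1, so the Singleton bound is violated and no linear [23, 3, 22]_5 code can exist. In particular it is not MDS (MDS requires d = n − k + 1 exactly).
Description: the claimed parameters are [23, 3, 22]_5; such a code would be impossible (violates the Singleton bound).


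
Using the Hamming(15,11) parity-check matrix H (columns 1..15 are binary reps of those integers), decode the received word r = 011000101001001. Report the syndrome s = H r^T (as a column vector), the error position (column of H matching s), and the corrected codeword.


s = (1, 1, 0, 0)^T, error position = 12, corrected codeword c = 011000101000001

Compute s = H r^T mod 2 one row at a time:
  s_1 = 0 + 1 + 0 + 0 + 1 + 0 + 0 + 1 = 3 ≡ 1 (mod 2).
  s_2 = 0 + 0 + 0 + 1 + 1 + 0 + 0 + 1 = 3 ≡ 1 (mod 2).
  s_3 = 1 + 1 + 0 + 1 + 0 + 0 + 0 + 1 = 4 ≡ 0 (mod 2).
  s_4 = 0 + 1 + 0 + 1 + 1 + 0 + 0 + 1 = 4 ≡ 0 (mod 2).
s = (1, 1, 0, 0)^T — this equals column 12 of H (binary 1100), so error is at position 12.
Correct: flip bit 12 of r = 011000101001001 to get c = 011000101000001.


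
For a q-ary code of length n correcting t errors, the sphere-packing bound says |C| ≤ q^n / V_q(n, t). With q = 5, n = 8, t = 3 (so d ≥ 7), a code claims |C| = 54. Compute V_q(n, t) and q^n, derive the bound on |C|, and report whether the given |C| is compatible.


V_q(n, t) = 4065, q^n = 390625, Hamming bound = 96, |C| = 54 ≤ bound (satisfied).

Step 1: Compute V_q(n, t) = Σ_{j=0}^3 C(n, j) (q−1)^j.
  j = 0: C(8,0)·(4)^0 = 1·1 = 1.
  j = 1: C(8,1)·(4)^1 = 8·4 = 32.
  j = 2: C(8,2)·(4)^2 = 28·16 = 448.
  j = 3: C(8,3)·(4)^3 = 56·64 = 3584.
  V_q(n, t) = 1 + 32 + 448 + 3584 = 4065.
Step 2: q^n = 5^8 = 390625.
Step 3: Hamming bound ⌊q^n / V_q(n,t)⌋ = ⌊390625/4065⌋ = 96.
Step 4: Compare |C| = 54 to 96: satisfied.
The claimed |C| lies below the Hamming bound.


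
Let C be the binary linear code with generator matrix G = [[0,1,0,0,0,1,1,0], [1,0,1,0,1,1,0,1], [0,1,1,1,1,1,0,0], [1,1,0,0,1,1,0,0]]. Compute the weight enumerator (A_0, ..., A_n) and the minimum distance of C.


Weight distribution: A_0 = 1, A_3 = 4, A_4 = 5, A_5 = 4, A_6 = 2. Minimum distance d = 3.

Enumerate all 2^4 = 16 messages m ∈ F_2^4.
For each, compute codeword c = mG in F_2^8, then tally its weight.
  m = 0000 → c = 00000000, weight = 0.
  m = 1000 → c = 01000110, weight = 3.
  m = 0100 → c = 10101101, weight = 5.
  m = 1100 → c = 11101011, weight = 6.
  m = 0010 → c = 01111100, weight = 5.
  m = 1010 → c = 00111010, weight = 4.
  m = 0110 → c = 11010001, weight = 4.
  m = 1110 → c = 10010111, weight = 5.
  m = 0001 → c = 11001100, weight = 4.
  m = 1001 → c = 10001010, weight = 3.
  m = 0101 → c = 01100001, weight = 3.
  m = 1101 → c = 00100111, weight = 4.
  m = 0011 → c = 10110000, weight = 3.
  m = 1011 → c = 11110110, weight = 6.
  m = 0111 → c = 00011101, weight = 4.
  m = 1111 → c = 01011011, weight = 5.
Tally weights:
  weight 0: 1 codewords.
  weight 3: 4 codewords.
  weight 4: 5 codewords.
  weight 5: 4 codewords.
  weight 6: 2 codewords.
Minimum distance d = smallest w > 0 with A_w > 0 = 3.
Sanity: Σ A_w = 16 = 2^4 = 16 ✓.


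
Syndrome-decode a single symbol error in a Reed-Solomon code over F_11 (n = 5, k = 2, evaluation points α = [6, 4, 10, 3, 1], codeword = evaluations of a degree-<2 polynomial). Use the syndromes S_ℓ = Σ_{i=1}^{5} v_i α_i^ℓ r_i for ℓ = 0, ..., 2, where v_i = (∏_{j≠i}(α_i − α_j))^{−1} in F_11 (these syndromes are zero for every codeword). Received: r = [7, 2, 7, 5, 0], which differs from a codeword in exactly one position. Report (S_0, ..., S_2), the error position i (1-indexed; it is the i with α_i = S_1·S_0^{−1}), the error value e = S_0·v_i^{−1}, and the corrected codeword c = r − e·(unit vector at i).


S = (9, 2, 9), error at position 3, error magnitude e = 1, c = [7, 2, 6, 5, 0].

Step 1: column multipliers v_i = (∏_{j≠i}(α_i − α_j))^{−1} mod 11.
  i = 1 (α = 6): (6−4)(6−10)(6−3)(6−1) = 2·(−4)·3·5 = −120 ≡ 1, so v_1 = 1^{−1} = 1 (mod 11).
  i = 2 (α = 4): (4−6)(4−10)(4−3)(4−1) = (−2)·(−6)·1·3 = 36 ≡ 3, so v_2 = 3^{−1} = 4 (mod 11).
  i = 3 (α = 10): (10−6)(10−4)(10−3)(10−1) = 4·6·7·9 = 1512 ≡ 5, so v_3 = 5^{−1} = 9 (mod 11).
  i = 4 (α = 3): (3−6)(3−4)(3−10)(3−1) = (−3)·(−1)·(−7)·2 = −42 ≡ 2, so v_4 = 2^{−1} = 6 (mod 11).
  i = 5 (α = 1): (1−6)(1−4)(1−10)(1−3) = (−5)·(−3)·(−9)·(−2) = 270 ≡ 6, so v_5 = 6^{−1} = 2 (mod 11).
  v = [1, 4, 9, 6, 2].
Step 2: syndromes of r = [7, 2, 7, 5, 0] (all sums mod 11).
  S_0 = Σ v_i r_i = 1·7 + 4·2 + 9·7 + 6·5 + 2·0 = 108 ≡ 9.
  S_1 = Σ v_i α_i r_i = 1·6·7 + 4·4·2 + 9·10·7 + 6·3·5 + 2·1·0 = 794 ≡ 2.
  α_i^2 mod 11 = [3, 5, 1, 9, 1].
  S_2 = Σ v_i α_i^2 r_i = 1·3·7 + 4·5·2 + 9·1·7 + 6·9·5 + 2·1·0 = 394 ≡ 9.
  S = (9, 2, 9) ≠ 0, so r is not a codeword (an error is present).
Step 3: locate the error. For a single error e at position i, S_ℓ = v_i·e·α_i^ℓ, so α_err = S_1/S_0.
  S_0^{−1} = 9^{−1} = 5 (mod 11), so α_err = 2·5 = 10 ≡ 10 = α_3. Error position i = 3.
  Consistency check: S_2/S_1 = 9·6 = 54 ≡ 10 = α_err ✓ (single-error assumption holds).
Step 4: error magnitude e = S_0/v_3 = S_0·∏_{j≠3}(α_3 − α_j) = 9·5 = 45 ≡ 1 (mod 11).
Step 5: correct position 3: c_3 = r_3 − e = 7 − 1 ≡ 6 (mod 11). Hence c = [7, 2, 6, 5, 0].
  Check: interpolating c through the α_i gives m(x) = 3 + 8·x (degree < 2) with m(α_i) = c_i for every i, so c is indeed a codeword.


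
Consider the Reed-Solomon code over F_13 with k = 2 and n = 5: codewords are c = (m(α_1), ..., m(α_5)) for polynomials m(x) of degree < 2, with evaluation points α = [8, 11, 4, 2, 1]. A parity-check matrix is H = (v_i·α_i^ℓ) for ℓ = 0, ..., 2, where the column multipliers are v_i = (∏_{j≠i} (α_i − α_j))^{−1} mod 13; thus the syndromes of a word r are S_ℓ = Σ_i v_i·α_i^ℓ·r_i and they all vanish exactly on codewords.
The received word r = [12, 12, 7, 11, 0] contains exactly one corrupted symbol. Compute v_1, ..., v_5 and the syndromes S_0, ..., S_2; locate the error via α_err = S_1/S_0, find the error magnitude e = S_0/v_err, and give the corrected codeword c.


S = (9, 8, 10), error at position 2, error magnitude e = 6, c = [12, 6, 7, 11, 0].

Step 1: column multipliers v_i = (∏_{j≠i}(α_i − α_j))^{−1} mod 13.
  i = 1 (α = 8): (8−11)(8−4)(8−2)(8−1) = (−3)·4·6·7 = −504 ≡ 3, so v_1 = 3^{−1} = 9 (mod 13).
  i = 2 (α = 11): (11−8)(11−4)(11−2)(11−1) = 3·7·9·10 = 1890 ≡ 5, so v_2 = 5^{−1} = 8 (mod 13).
  i = 3 (α = 4): (4−8)(4−11)(4−2)(4−1) = (−4)·(−7)·2·3 = 168 ≡ 12, so v_3 = 12^{−1} = 12 (mod 13).
  i = 4 (α = 2): (2−8)(2−11)(2−4)(2−1) = (−6)·(−9)·(−2)·1 = −108 ≡ 9, so v_4 = 9^{−1} = 3 (mod 13).
  i = 5 (α = 1): (1−8)(1−11)(1−4)(1−2) = (−7)·(−10)·(−3)·(−1) = 210 ≡ 2, so v_5 = 2^{−1} = 7 (mod 13).
  v = [9, 8, 12, 3, 7].
Step 2: syndromes of r = [12, 12, 7, 11, 0] (all sums mod 13).
  S_0 = Σ v_i r_i = 9·12 + 8·12 + 12·7 + 3·11 + 7·0 = 321 ≡ 9.
  S_1 = Σ v_i α_i r_i = 9·8·12 + 8·11·12 + 12·4·7 + 3·2·11 + 7·1·0 = 2322 ≡ 8.
  α_i^2 mod 13 = [12, 4, 3, 4, 1].
  S_2 = Σ v_i α_i^2 r_i = 9·12·12 + 8·4·12 + 12·3·7 + 3·4·11 + 7·1·0 = 2064 ≡ 10.
  S = (9, 8, 10) ≠ 0, so r is not a codeword (an error is present).
Step 3: locate the error. For a single error e at position i, S_ℓ = v_i·e·α_i^ℓ, so α_err = S_1/S_0.
  S_0^{−1} = 9^{−1} = 3 (mod 13), so α_err = 8·3 = 24 ≡ 11 = α_2. Error position i = 2.
  Consistency check: S_2/S_1 = 10·5 = 50 ≡ 11 = α_err ✓ (single-error assumption holds).
Step 4: error magnitude e = S_0/v_2 = S_0·∏_{j≠2}(α_2 − α_j) = 9·5 = 45 ≡ 6 (mod 13).
Step 5: correct position 2: c_2 = r_2 − e = 12 − 6 ≡ 6 (mod 13). Hence c = [12, 6, 7, 11, 0].
  Check: interpolating c through the α_i gives m(x) = 2 + 11·x (degree < 2) with m(α_i) = c_i for every i, so c is indeed a codeword.


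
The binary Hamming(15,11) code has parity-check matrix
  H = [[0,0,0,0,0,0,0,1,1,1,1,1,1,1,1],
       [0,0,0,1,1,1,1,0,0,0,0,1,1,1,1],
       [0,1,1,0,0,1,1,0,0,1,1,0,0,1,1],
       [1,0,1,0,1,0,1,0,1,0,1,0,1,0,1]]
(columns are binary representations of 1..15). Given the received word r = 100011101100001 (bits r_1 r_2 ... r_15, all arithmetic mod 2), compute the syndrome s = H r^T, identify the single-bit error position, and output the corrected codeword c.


s = (1, 0, 0, 1)^T, error position = 9, corrected codeword c = 100011100100001

Compute s = H r^T mod 2 one row at a time:
  s_1 = 0 + 1 + 1 + 0 + 0 + 0 + 0 + 1 = 3 ≡ 1 (mod 2).
  s_2 = 0 + 1 + 1 + 1 + 0 + 0 + 0 + 1 = 4 ≡ 0 (mod 2).
  s_3 = 0 + 0 + 1 + 1 + 1 + 0 + 0 + 1 = 4 ≡ 0 (mod 2).
  s_4 = 1 + 0 + 1 + 1 + 1 + 0 + 0 + 1 = 5 ≡ 1 (mod 2).
s = (1, 0, 0, 1)^T — this equals column 9 of H (binary 1001), so error is at position 9.
Correct: flip bit 9 of r = 100011101100001 to get c = 100011100100001.


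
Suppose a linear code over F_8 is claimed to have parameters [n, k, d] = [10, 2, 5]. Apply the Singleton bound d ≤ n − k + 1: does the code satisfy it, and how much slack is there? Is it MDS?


Singleton RHS = n − k + 1 = 9, slack = 4, bound satisfied, not MDS.

Singleton bound: d ≤ n − k + 1.
Here n = 10, k = 2, so n − k + 1 = 9.
Given d = 5, check d ≤ 9: YES.
Slack = (n − k + 1) − d = 4.
The code is NOT MDS (slack = 4 > 0).
Description: the claimed parameters are [10, 2, 5]_8; such a code would be non-MDS.


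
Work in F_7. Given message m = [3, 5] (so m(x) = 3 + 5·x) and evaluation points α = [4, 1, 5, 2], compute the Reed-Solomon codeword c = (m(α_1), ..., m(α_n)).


c = [2, 1, 0, 6]

Message polynomial: m(x) = 3 + 5·x (mod 7).
For each evaluation point α_i, compute m(α_i) mod 7:
  α_1 = 4: Horner steps 5 → 2, so m(4) = 2.
  α_2 = 1: Horner steps 5 → 1, so m(1) = 1.
  α_3 = 5: Horner steps 5 → 0, so m(5) = 0.
  α_4 = 2: Horner steps 5 → 6, so m(2) = 6.
Codeword c = [2, 1, 0, 6] ∈ F_7^4.


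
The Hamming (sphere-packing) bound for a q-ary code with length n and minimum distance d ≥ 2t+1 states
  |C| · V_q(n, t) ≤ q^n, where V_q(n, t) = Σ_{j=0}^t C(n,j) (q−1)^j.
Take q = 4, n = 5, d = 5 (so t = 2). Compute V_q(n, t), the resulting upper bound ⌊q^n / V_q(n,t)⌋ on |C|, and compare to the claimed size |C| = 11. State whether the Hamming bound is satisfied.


V_q(n, t) = 106, q^n = 1024, Hamming bound = 9, |C| = 11 > bound (violated).

Step 1: Compute V_q(n, t) = Σ_{j=0}^2 C(n, j) (q−1)^j.
  j = 0: C(5,0)·(3)^0 = 1·1 = 1.
  j = 1: C(5,1)·(3)^1 = 5·3 = 15.
  j = 2: C(5,2)·(3)^2 = 10·9 = 90.
  V_q(n, t) = 1 + 15 + 90 = 106.
Step 2: q^n = 4^5 = 1024.
Step 3: Hamming bound ⌊q^n / V_q(n,t)⌋ = ⌊1024/106⌋ = 9.
Step 4: Compare |C| = 11 to 9: violated.
The claimed |C| lies above the Hamming bound, so no 4-ary code of length 5 with d ≥ 5 can have 11 codewords.


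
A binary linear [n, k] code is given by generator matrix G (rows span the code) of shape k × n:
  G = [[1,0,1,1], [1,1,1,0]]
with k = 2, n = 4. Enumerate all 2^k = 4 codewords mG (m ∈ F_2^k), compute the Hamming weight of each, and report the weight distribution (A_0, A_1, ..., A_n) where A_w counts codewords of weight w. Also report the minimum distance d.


Weight distribution: A_0 = 1, A_2 = 1, A_3 = 2. Minimum distance d = 2.

Enumerate all 2^2 = 4 messages m ∈ F_2^2.
For each, compute codeword c = mG in F_2^4, then tally its weight.
  m = 00 → c = 0000, weight = 0.
  m = 10 → c = 1011, weight = 3.
  m = 01 → c = 1110, weight = 3.
  m = 11 → c = 0101, weight = 2.
Tally weights:
  weight 0: 1 codewords.
  weight 2: 1 codewords.
  weight 3: 2 codewords.
Minimum distance d = smallest w > 0 with A_w > 0 = 2.
Sanity: Σ A_w = 4 = 2^2 = 4 ✓.


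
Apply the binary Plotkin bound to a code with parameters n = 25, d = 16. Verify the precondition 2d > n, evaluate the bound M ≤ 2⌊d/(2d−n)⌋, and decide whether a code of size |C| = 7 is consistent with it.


Plotkin bound M ≤ 4; given |C| = 7 > bound (violated).

Check applicability: 2d = 32, n = 25.
2d − n = 7 > 0, so Plotkin applies.
Compute d/(2d−n) = 16/7 ≈ 2.2857.
⌊d/(2d−n)⌋ = 2.
Plotkin bound: M ≤ 2·2 = 4.
Given |C| = 7, check: VIOLATED.
This |C| is above the Plotkin bound, so no binary code with n = 25, d = 16 and 7 codewords exists.


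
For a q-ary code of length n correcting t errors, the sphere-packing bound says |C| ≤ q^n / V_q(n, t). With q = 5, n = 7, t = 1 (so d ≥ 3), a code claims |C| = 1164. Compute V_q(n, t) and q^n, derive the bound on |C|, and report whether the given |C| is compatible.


V_q(n, t) = 29, q^n = 78125, Hamming bound = 2693, |C| = 1164 ≤ bound (satisfied).

Step 1: Compute V_q(n, t) = Σ_{j=0}^1 C(n, j) (q−1)^j.
  j = 0: C(7,0)·(4)^0 = 1·1 = 1.
  j = 1: C(7,1)·(4)^1 = 7·4 = 28.
  V_q(n, t) = 1 + 28 = 29.
Step 2: q^n = 5^7 = 78125.
Step 3: Hamming bound ⌊q^n / V_q(n,t)⌋ = ⌊78125/29⌋ = 2693.
Step 4: Compare |C| = 1164 to 2693: satisfied.
The claimed |C| lies below the Hamming bound.


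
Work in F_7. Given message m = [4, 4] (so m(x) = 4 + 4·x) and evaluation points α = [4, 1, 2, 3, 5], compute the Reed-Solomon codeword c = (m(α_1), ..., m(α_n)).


c = [6, 1, 5, 2, 3]

Message polynomial: m(x) = 4 + 4·x (mod 7).
For each evaluation point α_i, compute m(α_i) mod 7:
  α_1 = 4: Horner steps 4 → 6, so m(4) = 6.
  α_2 = 1: Horner steps 4 → 1, so m(1) = 1.
  α_3 = 2: Horner steps 4 → 5, so m(2) = 5.
  α_4 = 3: Horner steps 4 → 2, so m(3) = 2.
  α_5 = 5: Horner steps 4 → 3, so m(5) = 3.
Codeword c = [6, 1, 5, 2, 3] ∈ F_7^5.


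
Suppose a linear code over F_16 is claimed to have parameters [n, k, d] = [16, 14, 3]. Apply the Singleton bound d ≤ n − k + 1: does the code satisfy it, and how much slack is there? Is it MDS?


Singleton RHS = n − k + 1 = 3, slack = 0, bound satisfied, MDS.

Singleton bound: d ≤ n − k + 1.
Here n = 16, k = 14, so n − k + 1 = 3.
Given d = 3, check d ≤ 3: YES.
Slack = (n − k + 1) − d = 0.
The code is MDS (slack = 0).
Description: the claimed parameters are [16, 14, 3]_16; such a code would be MDS (meets Singleton bound).


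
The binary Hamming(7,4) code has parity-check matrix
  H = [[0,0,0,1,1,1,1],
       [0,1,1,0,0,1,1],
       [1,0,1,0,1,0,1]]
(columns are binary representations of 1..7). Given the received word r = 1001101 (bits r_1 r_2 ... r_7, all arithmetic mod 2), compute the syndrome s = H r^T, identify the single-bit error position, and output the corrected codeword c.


s = (1, 1, 1)^T, error position = 7, corrected codeword c = 1001100

Compute s = H r^T mod 2 one row at a time:
  s_1 = 1 + 1 + 0 + 1 = 3 ≡ 1 (mod 2).
  s_2 = 0 + 0 + 0 + 1 = 1 ≡ 1 (mod 2).
  s_3 = 1 + 0 + 1 + 1 = 3 ≡ 1 (mod 2).
s = (1, 1, 1)^T — this equals column 7 of H (binary 111), so error is at position 7.
Correct: flip bit 7 of r = 1001101 to get c = 1001100.


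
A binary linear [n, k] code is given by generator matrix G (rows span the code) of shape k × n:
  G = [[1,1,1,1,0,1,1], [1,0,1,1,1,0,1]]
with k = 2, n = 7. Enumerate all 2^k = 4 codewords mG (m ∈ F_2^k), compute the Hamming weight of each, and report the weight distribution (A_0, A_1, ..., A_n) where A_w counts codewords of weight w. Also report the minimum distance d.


Weight distribution: A_0 = 1, A_3 = 1, A_5 = 1, A_6 = 1. Minimum distance d = 3.

Enumerate all 2^2 = 4 messages m ∈ F_2^2.
For each, compute codeword c = mG in F_2^7, then tally its weight.
  m = 00 → c = 0000000, weight = 0.
  m = 10 → c = 1111011, weight = 6.
  m = 01 → c = 1011101, weight = 5.
  m = 11 → c = 0100110, weight = 3.
Tally weights:
  weight 0: 1 codewords.
  weight 3: 1 codewords.
  weight 5: 1 codewords.
  weight 6: 1 codewords.
Minimum distance d = smallest w > 0 with A_w > 0 = 3.
Sanity: Σ A_w = 4 = 2^2 = 4 ✓.


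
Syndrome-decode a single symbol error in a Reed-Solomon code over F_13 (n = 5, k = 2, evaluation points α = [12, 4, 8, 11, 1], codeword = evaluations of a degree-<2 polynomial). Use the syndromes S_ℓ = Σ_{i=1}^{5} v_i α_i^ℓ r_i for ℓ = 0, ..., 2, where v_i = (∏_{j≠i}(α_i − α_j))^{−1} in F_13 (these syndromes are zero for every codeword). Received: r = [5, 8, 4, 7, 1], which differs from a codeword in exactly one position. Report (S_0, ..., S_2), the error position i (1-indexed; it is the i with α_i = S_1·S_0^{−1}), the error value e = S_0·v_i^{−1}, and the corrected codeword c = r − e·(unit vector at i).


S = (11, 10, 2), error at position 3, error magnitude e = 4, c = [5, 8, 0, 7, 1].

Step 1: column multipliers v_i = (∏_{j≠i}(α_i − α_j))^{−1} mod 13.
  i = 1 (α = 12): (12−4)(12−8)(12−11)(12−1) = 8·4·1·11 = 352 ≡ 1, so v_1 = 1^{−1} = 1 (mod 13).
  i = 2 (α = 4): (4−12)(4−8)(4−11)(4−1) = (−8)·(−4)·(−7)·3 = −672 ≡ 4, so v_2 = 4^{−1} = 10 (mod 13).
  i = 3 (α = 8): (8−12)(8−4)(8−11)(8−1) = (−4)·4·(−3)·7 = 336 ≡ 11, so v_3 = 11^{−1} = 6 (mod 13).
  i = 4 (α = 11): (11−12)(11−4)(11−8)(11−1) = (−1)·7·3·10 = −210 ≡ 11, so v_4 = 11^{−1} = 6 (mod 13).
  i = 5 (α = 1): (1−12)(1−4)(1−8)(1−11) = (−11)·(−3)·(−7)·(−10) = 2310 ≡ 9, so v_5 = 9^{−1} = 3 (mod 13).
  v = [1, 10, 6, 6, 3].
Step 2: syndromes of r = [5, 8, 4, 7, 1] (all sums mod 13).
  S_0 = Σ v_i r_i = 1·5 + 10·8 + 6·4 + 6·7 + 3·1 = 154 ≡ 11.
  S_1 = Σ v_i α_i r_i = 1·12·5 + 10·4·8 + 6·8·4 + 6·11·7 + 3·1·1 = 1037 ≡ 10.
  α_i^2 mod 13 = [1, 3, 12, 4, 1].
  S_2 = Σ v_i α_i^2 r_i = 1·1·5 + 10·3·8 + 6·12·4 + 6·4·7 + 3·1·1 = 704 ≡ 2.
  S = (11, 10, 2) ≠ 0, so r is not a codeword (an error is present).
Step 3: locate the error. For a single error e at position i, S_ℓ = v_i·e·α_i^ℓ, so α_err = S_1/S_0.
  S_0^{−1} = 11^{−1} = 6 (mod 13), so α_err = 10·6 = 60 ≡ 8 = α_3. Error position i = 3.
  Consistency check: S_2/S_1 = 2·4 = 8 ≡ 8 = α_err ✓ (single-error assumption holds).
Step 4: error magnitude e = S_0/v_3 = S_0·∏_{j≠3}(α_3 − α_j) = 11·11 = 121 ≡ 4 (mod 13).
Step 5: correct position 3: c_3 = r_3 − e = 4 − 4 ≡ 0 (mod 13). Hence c = [5, 8, 0, 7, 1].
  Check: interpolating c through the α_i gives m(x) = 3 + 11·x (degree < 2) with m(α_i) = c_i for every i, so c is indeed a codeword.


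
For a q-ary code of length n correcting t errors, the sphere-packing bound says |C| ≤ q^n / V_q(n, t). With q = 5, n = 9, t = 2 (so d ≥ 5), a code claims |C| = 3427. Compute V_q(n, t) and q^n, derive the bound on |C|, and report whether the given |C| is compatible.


V_q(n, t) = 613, q^n = 1953125, Hamming bound = 3186, |C| = 3427 > bound (violated).

Step 1: Compute V_q(n, t) = Σ_{j=0}^2 C(n, j) (q−1)^j.
  j = 0: C(9,0)·(4)^0 = 1·1 = 1.
  j = 1: C(9,1)·(4)^1 = 9·4 = 36.
  j = 2: C(9,2)·(4)^2 = 36·16 = 576.
  V_q(n, t) = 1 + 36 + 576 = 613.
Step 2: q^n = 5^9 = 1953125.
Step 3: Hamming bound ⌊q^n / V_q(n,t)⌋ = ⌊1953125/613⌋ = 3186.
Step 4: Compare |C| = 3427 to 3186: violated.
The claimed |C| lies above the Hamming bound, so no 5-ary code of length 9 with d ≥ 5 can have 3427 codewords.


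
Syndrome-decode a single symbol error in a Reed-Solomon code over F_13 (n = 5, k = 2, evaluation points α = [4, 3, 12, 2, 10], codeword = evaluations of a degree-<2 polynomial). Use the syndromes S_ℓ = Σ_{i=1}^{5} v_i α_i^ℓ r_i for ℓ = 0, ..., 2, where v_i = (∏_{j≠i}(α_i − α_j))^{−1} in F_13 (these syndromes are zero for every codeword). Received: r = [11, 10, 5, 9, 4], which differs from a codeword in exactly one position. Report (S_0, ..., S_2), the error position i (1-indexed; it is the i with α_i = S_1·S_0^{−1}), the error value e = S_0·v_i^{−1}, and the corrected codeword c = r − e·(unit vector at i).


S = (9, 4, 9), error at position 3, error magnitude e = 12, c = [11, 10, 6, 9, 4].

Step 1: column multipliers v_i = (∏_{j≠i}(α_i − α_j))^{−1} mod 13.
  i = 1 (α = 4): (4−3)(4−12)(4−2)(4−10) = 1·(−8)·2·(−6) = 96 ≡ 5, so v_1 = 5^{−1} = 8 (mod 13).
  i = 2 (α = 3): (3−4)(3−12)(3−2)(3−10) = (−1)·(−9)·1·(−7) = −63 ≡ 2, so v_2 = 2^{−1} = 7 (mod 13).
  i = 3 (α = 12): (12−4)(12−3)(12−2)(12−10) = 8·9·10·2 = 1440 ≡ 10, so v_3 = 10^{−1} = 4 (mod 13).
  i = 4 (α = 2): (2−4)(2−3)(2−12)(2−10) = (−2)·(−1)·(−10)·(−8) = 160 ≡ 4, so v_4 = 4^{−1} = 10 (mod 13).
  i = 5 (α = 10): (10−4)(10−3)(10−12)(10−2) = 6·7·(−2)·8 = −672 ≡ 4, so v_5 = 4^{−1} = 10 (mod 13).
  v = [8, 7, 4, 10, 10].
Step 2: syndromes of r = [11, 10, 5, 9, 4] (all sums mod 13).
  S_0 = Σ v_i r_i = 8·11 + 7·10 + 4·5 + 10·9 + 10·4 = 308 ≡ 9.
  S_1 = Σ v_i α_i r_i = 8·4·11 + 7·3·10 + 4·12·5 + 10·2·9 + 10·10·4 = 1382 ≡ 4.
  α_i^2 mod 13 = [3, 9, 1, 4, 9].
  S_2 = Σ v_i α_i^2 r_i = 8·3·11 + 7·9·10 + 4·1·5 + 10·4·9 + 10·9·4 = 1634 ≡ 9.
  S = (9, 4, 9) ≠ 0, so r is not a codeword (an error is present).
Step 3: locate the error. For a single error e at position i, S_ℓ = v_i·e·α_i^ℓ, so α_err = S_1/S_0.
  S_0^{−1} = 9^{−1} = 3 (mod 13), so α_err = 4·3 = 12 ≡ 12 = α_3. Error position i = 3.
  Consistency check: S_2/S_1 = 9·10 = 90 ≡ 12 = α_err ✓ (single-error assumption holds).
Step 4: error magnitude e = S_0/v_3 = S_0·∏_{j≠3}(α_3 − α_j) = 9·10 = 90 ≡ 12 (mod 13).
Step 5: correct position 3: c_3 = r_3 − e = 5 − 12 ≡ 6 (mod 13). Hence c = [11, 10, 6, 9, 4].
  Check: interpolating c through the α_i gives m(x) = 7 + 1·x (degree < 2) with m(α_i) = c_i for every i, so c is indeed a codeword.


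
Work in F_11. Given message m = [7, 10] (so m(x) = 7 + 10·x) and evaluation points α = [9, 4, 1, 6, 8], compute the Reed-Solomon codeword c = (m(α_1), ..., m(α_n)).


c = [9, 3, 6, 1, 10]

Message polynomial: m(x) = 7 + 10·x (mod 11).
For each evaluation point α_i, compute m(α_i) mod 11:
  α_1 = 9: Horner steps 10 → 9, so m(9) = 9.
  α_2 = 4: Horner steps 10 → 3, so m(4) = 3.
  α_3 = 1: Horner steps 10 → 6, so m(1) = 6.
  α_4 = 6: Horner steps 10 → 1, so m(6) = 1.
  α_5 = 8: Horner steps 10 → 10, so m(8) = 10.
Codeword c = [9, 3, 6, 1, 10] ∈ F_11^5.


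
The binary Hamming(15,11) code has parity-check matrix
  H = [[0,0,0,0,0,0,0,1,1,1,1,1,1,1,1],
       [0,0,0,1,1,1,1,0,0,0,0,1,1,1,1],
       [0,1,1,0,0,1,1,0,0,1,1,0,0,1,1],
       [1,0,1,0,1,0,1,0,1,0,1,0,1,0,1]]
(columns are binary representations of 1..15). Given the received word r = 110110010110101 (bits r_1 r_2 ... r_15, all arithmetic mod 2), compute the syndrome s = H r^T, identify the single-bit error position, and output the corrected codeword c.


s = (1, 0, 0, 1)^T, error position = 9, corrected codeword c = 110110011110101

Compute s = H r^T mod 2 one row at a time:
  s_1 = 1 + 0 + 1 + 1 + 0 + 1 + 0 + 1 = 5 ≡ 1 (mod 2).
  s_2 = 1 + 1 + 0 + 0 + 0 + 1 + 0 + 1 = 4 ≡ 0 (mod 2).
  s_3 = 1 + 0 + 0 + 0 + 1 + 1 + 0 + 1 = 4 ≡ 0 (mod 2).
  s_4 = 1 + 0 + 1 + 0 + 0 + 1 + 1 + 1 = 5 ≡ 1 (mod 2).
s = (1, 0, 0, 1)^T — this equals column 9 of H (binary 1001), so error is at position 9.
Correct: flip bit 9 of r = 110110010110101 to get c = 110110011110101.


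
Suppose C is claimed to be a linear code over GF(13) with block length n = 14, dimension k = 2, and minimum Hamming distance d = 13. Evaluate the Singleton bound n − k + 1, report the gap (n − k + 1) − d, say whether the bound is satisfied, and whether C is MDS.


Singleton RHS = n − k + 1 = 13, slack = 0, bound satisfied, MDS.

Singleton bound: d ≤ n − k + 1.
Here n = 14, k = 2, so n − k + 1 = 13.
Given d = 13, check d ≤ 13: YES.
Slack = (n − k + 1) − d = 0.
The code is MDS (slack = 0).
Description: the claimed parameters are [14, 2, 13]_13; such a code would be MDS (meets Singleton bound).


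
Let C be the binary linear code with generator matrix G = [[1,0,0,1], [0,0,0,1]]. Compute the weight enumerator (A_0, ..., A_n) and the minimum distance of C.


Weight distribution: A_0 = 1, A_1 = 2, A_2 = 1. Minimum distance d = 1.

Enumerate all 2^2 = 4 messages m ∈ F_2^2.
For each, compute codeword c = mG in F_2^4, then tally its weight.
  m = 00 → c = 0000, weight = 0.
  m = 10 → c = 1001, weight = 2.
  m = 01 → c = 0001, weight = 1.
  m = 11 → c = 1000, weight = 1.
Tally weights:
  weight 0: 1 codewords.
  weight 1: 2 codewords.
  weight 2: 1 codewords.
Minimum distance d = smallest w > 0 with A_w > 0 = 1.
Sanity: Σ A_w = 4 = 2^2 = 4 ✓.


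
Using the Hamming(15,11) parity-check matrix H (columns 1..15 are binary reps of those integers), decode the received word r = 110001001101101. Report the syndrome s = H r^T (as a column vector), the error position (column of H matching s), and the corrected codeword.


s = (1, 0, 0, 0)^T, error position = 8, corrected codeword c = 110001011101101

Compute s = H r^T mod 2 one row at a time:
  s_1 = 0 + 1 + 1 + 0 + 1 + 1 + 0 + 1 = 5 ≡ 1 (mod 2).
  s_2 = 0 + 0 + 1 + 0 + 1 + 1 + 0 + 1 = 4 ≡ 0 (mod 2).
  s_3 = 1 + 0 + 1 + 0 + 1 + 0 + 0 + 1 = 4 ≡ 0 (mod 2).
  s_4 = 1 + 0 + 0 + 0 + 1 + 0 + 1 + 1 = 4 ≡ 0 (mod 2).
s = (1, 0, 0, 0)^T — this equals column 8 of H (binary 1000), so error is at position 8.
Correct: flip bit 8 of r = 110001001101101 to get c = 110001011101101.


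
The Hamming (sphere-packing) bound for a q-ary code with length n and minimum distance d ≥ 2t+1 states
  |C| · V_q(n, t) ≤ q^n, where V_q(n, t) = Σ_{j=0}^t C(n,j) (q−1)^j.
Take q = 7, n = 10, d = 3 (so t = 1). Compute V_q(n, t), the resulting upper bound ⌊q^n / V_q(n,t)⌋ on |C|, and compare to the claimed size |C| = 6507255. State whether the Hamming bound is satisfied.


V_q(n, t) = 61, q^n = 282475249, Hamming bound = 4630741, |C| = 6507255 > bound (violated).

Step 1: Compute V_q(n, t) = Σ_{j=0}^1 C(n, j) (q−1)^j.
  j = 0: C(10,0)·(6)^0 = 1·1 = 1.
  j = 1: C(10,1)·(6)^1 = 10·6 = 60.
  V_q(n, t) = 1 + 60 = 61.
Step 2: q^n = 7^10 = 282475249.
Step 3: Hamming bound ⌊q^n / V_q(n,t)⌋ = ⌊282475249/61⌋ = 4630741.
Step 4: Compare |C| = 6507255 to 4630741: violated.
The claimed |C| lies above the Hamming bound, so no 7-ary code of length 10 with d ≥ 3 can have 6507255 codewords.


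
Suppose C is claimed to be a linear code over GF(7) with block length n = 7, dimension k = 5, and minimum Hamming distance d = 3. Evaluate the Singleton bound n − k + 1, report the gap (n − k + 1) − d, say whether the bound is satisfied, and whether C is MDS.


Singleton RHS = n − k + 1 = 3, slack = 0, bound satisfied, MDS.

Singleton bound: d ≤ n − k + 1.
Here n = 7, k = 5, so n − k + 1 = 3.
Given d = 3, check d ≤ 3: YES.
Slack = (n − k + 1) − d = 0.
The code is MDS (slack = 0).
Description: the claimed parameters are [7, 5, 3]_7; such a code would be MDS (meets Singleton bound).


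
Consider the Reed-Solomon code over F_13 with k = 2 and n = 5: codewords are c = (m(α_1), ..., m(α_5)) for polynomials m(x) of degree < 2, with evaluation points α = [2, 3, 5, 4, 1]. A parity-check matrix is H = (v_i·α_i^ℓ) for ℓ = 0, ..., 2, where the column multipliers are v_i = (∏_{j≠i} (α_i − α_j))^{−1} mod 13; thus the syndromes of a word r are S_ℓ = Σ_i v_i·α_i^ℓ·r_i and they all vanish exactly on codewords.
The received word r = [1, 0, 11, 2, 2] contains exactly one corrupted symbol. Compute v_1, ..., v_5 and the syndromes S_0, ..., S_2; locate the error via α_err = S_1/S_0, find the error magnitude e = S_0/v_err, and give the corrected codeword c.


S = (6, 11, 5), error at position 4, error magnitude e = 3, c = [1, 0, 11, 12, 2].

Step 1: column multipliers v_i = (∏_{j≠i}(α_i − α_j))^{−1} mod 13.
  i = 1 (α = 2): (2−3)(2−5)(2−4)(2−1) = (−1)·(−3)·(−2)·1 = −6 ≡ 7, so v_1 = 7^{−1} = 2 (mod 13).
  i = 2 (α = 3): (3−2)(3−5)(3−4)(3−1) = 1·(−2)·(−1)·2 = 4 ≡ 4, so v_2 = 4^{−1} = 10 (mod 13).
  i = 3 (α = 5): (5−2)(5−3)(5−4)(5−1) = 3·2·1·4 = 24 ≡ 11, so v_3 = 11^{−1} = 6 (mod 13).
  i = 4 (α = 4): (4−2)(4−3)(4−5)(4−1) = 2·1·(−1)·3 = −6 ≡ 7, so v_4 = 7^{−1} = 2 (mod 13).
  i = 5 (α = 1): (1−2)(1−3)(1−5)(1−4) = (−1)·(−2)·(−4)·(−3) = 24 ≡ 11, so v_5 = 11^{−1} = 6 (mod 13).
  v = [2, 10, 6, 2, 6].
Step 2: syndromes of r = [1, 0, 11, 2, 2] (all sums mod 13).
  S_0 = Σ v_i r_i = 2·1 + 10·0 + 6·11 + 2·2 + 6·2 = 84 ≡ 6.
  S_1 = Σ v_i α_i r_i = 2·2·1 + 10·3·0 + 6·5·11 + 2·4·2 + 6·1·2 = 362 ≡ 11.
  α_i^2 mod 13 = [4, 9, 12, 3, 1].
  S_2 = Σ v_i α_i^2 r_i = 2·4·1 + 10·9·0 + 6·12·11 + 2·3·2 + 6·1·2 = 824 ≡ 5.
  S = (6, 11, 5) ≠ 0, so r is not a codeword (an error is present).
Step 3: locate the error. For a single error e at position i, S_ℓ = v_i·e·α_i^ℓ, so α_err = S_1/S_0.
  S_0^{−1} = 6^{−1} = 11 (mod 13), so α_err = 11·11 = 121 ≡ 4 = α_4. Error position i = 4.
  Consistency check: S_2/S_1 = 5·6 = 30 ≡ 4 = α_err ✓ (single-error assumption holds).
Step 4: error magnitude e = S_0/v_4 = S_0·∏_{j≠4}(α_4 − α_j) = 6·7 = 42 ≡ 3 (mod 13).
Step 5: correct position 4: c_4 = r_4 − e = 2 − 3 ≡ 12 (mod 13). Hence c = [1, 0, 11, 12, 2].
  Check: interpolating c through the α_i gives m(x) = 3 + 12·x (degree < 2) with m(α_i) = c_i for every i, so c is indeed a codeword.
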